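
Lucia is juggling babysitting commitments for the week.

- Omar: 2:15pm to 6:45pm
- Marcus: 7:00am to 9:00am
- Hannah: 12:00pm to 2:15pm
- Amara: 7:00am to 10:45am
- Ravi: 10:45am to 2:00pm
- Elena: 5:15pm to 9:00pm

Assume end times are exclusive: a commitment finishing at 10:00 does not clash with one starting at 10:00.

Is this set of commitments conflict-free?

No

Sorted by start: Amara, Marcus, Ravi, Hannah, Omar, Elena.
Marcus starts before Amara ends → Amara and Marcus overlap.
That's a conflict, so the schedule is not conflict-free.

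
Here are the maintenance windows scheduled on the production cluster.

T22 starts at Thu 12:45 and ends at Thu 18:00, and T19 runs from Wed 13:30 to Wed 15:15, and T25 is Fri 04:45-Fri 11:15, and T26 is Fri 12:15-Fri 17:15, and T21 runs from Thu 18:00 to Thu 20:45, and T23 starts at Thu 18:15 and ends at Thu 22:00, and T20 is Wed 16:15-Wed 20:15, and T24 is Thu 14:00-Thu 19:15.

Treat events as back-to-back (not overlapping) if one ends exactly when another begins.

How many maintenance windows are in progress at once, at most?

3

Sweep the timeline, counting +1 at each start and −1 at each end (ends before starts at a tie):
Wed 13:30 start T19 → 1
Wed 15:15 end T19 → 0
Wed 16:15 start T20 → 1
Wed 20:15 end T20 → 0
Thu 12:45 start T22 → 1
Thu 14:00 start T24 → 2
Thu 18:00 end T22 → 1
Thu 18:00 start T21 → 2
Thu 18:15 start T23 → 3
Thu 19:15 end T24 → 2
Thu 20:45 end T21 → 1
Thu 22:00 end T23 → 0
Fri 04:45 start T25 → 1
Fri 11:15 end T25 → 0
Fri 12:15 start T26 → 1
Fri 17:15 end T26 → 0
Peak is 3, at Thu 18:15 (T21, T23, T24).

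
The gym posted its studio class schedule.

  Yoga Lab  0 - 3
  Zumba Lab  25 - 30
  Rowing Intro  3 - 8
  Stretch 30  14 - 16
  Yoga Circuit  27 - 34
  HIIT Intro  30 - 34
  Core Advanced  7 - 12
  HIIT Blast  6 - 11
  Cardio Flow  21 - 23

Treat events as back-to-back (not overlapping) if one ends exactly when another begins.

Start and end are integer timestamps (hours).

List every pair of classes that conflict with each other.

Check each pair: they overlap iff neither finishes before the other starts.
Sorted by start: Yoga Lab, Rowing Intro, HIIT Blast, Core Advanced, Stretch 30, Cardio Flow, Zumba Lab, Yoga Circuit, HIIT Intro.
Rowing Intro starts exactly when Yoga Lab ends (back-to-back, no overlap); Yoga Lab is clear from here.
HIIT Blast starts before Rowing Intro ends → Rowing Intro and HIIT Blast overlap.
Core Advanced starts before Rowing Intro ends → Rowing Intro and Core Advanced overlap.
Stretch 30 starts after Rowing Intro ends; Rowing Intro is clear from here.
Core Advanced starts before HIIT Blast ends → HIIT Blast and Core Advanced overlap.
Stretch 30 starts after HIIT Blast ends; HIIT Blast is clear from here.
Stretch 30 starts after Core Advanced ends; Core Advanced is clear from here.
Cardio Flow starts after Stretch 30 ends; Stretch 30 is clear from here.
Zumba Lab starts after Cardio Flow ends; Cardio Flow is clear from here.
Yoga Circuit starts before Zumba Lab ends → Zumba Lab and Yoga Circuit overlap.
HIIT Intro starts exactly when Zumba Lab ends (back-to-back, no overlap).
HIIT Intro starts before Yoga Circuit ends → Yoga Circuit and HIIT Intro overlap.

Core Advanced & HIIT Blast, Core Advanced & Rowing Intro, HIIT Blast & Rowing Intro, HIIT Intro & Yoga Circuit, Yoga Circuit & Zumba Lab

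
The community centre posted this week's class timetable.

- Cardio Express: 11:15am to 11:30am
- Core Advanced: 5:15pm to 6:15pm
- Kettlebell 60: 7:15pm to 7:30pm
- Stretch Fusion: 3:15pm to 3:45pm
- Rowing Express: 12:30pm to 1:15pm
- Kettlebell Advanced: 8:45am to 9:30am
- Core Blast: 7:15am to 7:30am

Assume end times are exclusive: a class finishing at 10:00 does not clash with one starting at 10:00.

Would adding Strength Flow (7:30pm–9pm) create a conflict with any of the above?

Core Blast: ends 7:30am at or before Strength Flow starts 7:30pm → clear.
Kettlebell Advanced: ends 9:30am at or before Strength Flow starts 7:30pm → clear.
Cardio Express: ends 11:30am at or before Strength Flow starts 7:30pm → clear.
Rowing Express: ends 1:15pm at or before Strength Flow starts 7:30pm → clear.
Stretch Fusion: ends 3:45pm at or before Strength Flow starts 7:30pm → clear.
Core Advanced: ends 6:15pm at or before Strength Flow starts 7:30pm → clear.
Kettlebell 60: ends 7:30pm at or before Strength Flow starts 7:30pm → clear.

No — it doesn't clash with anything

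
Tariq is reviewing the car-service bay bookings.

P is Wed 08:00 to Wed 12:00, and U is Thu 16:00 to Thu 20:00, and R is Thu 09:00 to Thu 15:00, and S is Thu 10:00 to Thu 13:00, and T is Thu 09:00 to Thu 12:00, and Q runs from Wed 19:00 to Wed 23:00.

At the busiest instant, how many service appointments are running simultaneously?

Walk through starts and ends in time order (an end at T is processed before a start at T):
Wed 08:00 start P → 1
Wed 12:00 end P → 0
Wed 19:00 start Q → 1
Wed 23:00 end Q → 0
Thu 09:00 start R → 1
Thu 09:00 start T → 2
Thu 10:00 start S → 3
Thu 12:00 end T → 2
Thu 13:00 end S → 1
Thu 15:00 end R → 0
Thu 16:00 start U → 1
Thu 20:00 end U → 0
Peak is 3, at Thu 10:00 (R, S, T).

3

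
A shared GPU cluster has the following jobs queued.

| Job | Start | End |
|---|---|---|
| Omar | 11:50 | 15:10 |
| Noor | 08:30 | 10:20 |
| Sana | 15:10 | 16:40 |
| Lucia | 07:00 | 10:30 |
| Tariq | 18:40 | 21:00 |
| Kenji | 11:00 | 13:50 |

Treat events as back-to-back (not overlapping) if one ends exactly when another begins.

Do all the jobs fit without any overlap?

No

Check each pair: they overlap iff neither finishes before the other starts.
Sorted by start: Lucia, Noor, Kenji, Omar, Sana, Tariq.
Noor starts before Lucia ends → Lucia and Noor overlap.
That's a conflict, so the schedule is not conflict-free.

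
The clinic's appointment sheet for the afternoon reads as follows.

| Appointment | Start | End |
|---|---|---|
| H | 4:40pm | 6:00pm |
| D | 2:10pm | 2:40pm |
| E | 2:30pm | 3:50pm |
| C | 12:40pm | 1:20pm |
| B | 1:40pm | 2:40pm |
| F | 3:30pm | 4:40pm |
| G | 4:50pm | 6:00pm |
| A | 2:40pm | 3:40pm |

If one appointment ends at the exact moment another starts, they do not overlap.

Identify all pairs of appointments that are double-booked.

A & E, A & F, B & D, B & E, D & E, E & F, G & H

Sorted by start: C, B, D, E, A, F, H, G.
B starts after C ends, so C has no further overlaps.
D starts before B ends → B and D overlap.
E starts before B ends → B and E overlap.
A starts exactly when B ends (back-to-back, no overlap), so B has no further overlaps.
E starts before D ends → D and E overlap.
A starts exactly when D ends (back-to-back, no overlap), so D has no further overlaps.
A starts before E ends → E and A overlap.
F starts before E ends → E and F overlap.
H starts after E ends, so E has no further overlaps.
F starts before A ends → A and F overlap.
H starts after A ends, so A has no further overlaps.
H starts exactly when F ends (back-to-back, no overlap), so F has no further overlaps.
G starts before H ends → H and G overlap.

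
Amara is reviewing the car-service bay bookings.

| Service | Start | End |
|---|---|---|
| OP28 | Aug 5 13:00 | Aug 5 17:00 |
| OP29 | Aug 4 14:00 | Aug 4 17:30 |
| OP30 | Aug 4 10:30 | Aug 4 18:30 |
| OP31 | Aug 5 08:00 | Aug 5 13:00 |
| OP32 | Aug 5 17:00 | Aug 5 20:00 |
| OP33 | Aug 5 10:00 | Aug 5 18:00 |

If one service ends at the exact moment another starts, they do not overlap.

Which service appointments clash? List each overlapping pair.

OP28 & OP33, OP29 & OP30, OP31 & OP33, OP32 & OP33

Two intervals overlap when each starts before the other ends.
Sorted by start: OP30, OP29, OP31, OP33, OP28, OP32.
OP29 starts before OP30 ends → OP30 and OP29 overlap.
OP31 starts after OP30 ends, so nothing later overlaps OP30 either.
OP31 starts after OP29 ends, so nothing later overlaps OP29 either.
OP33 starts before OP31 ends → OP31 and OP33 overlap.
OP28 starts exactly when OP31 ends (back-to-back, no overlap), so nothing later overlaps OP31 either.
OP28 starts before OP33 ends → OP33 and OP28 overlap.
OP32 starts before OP33 ends → OP33 and OP32 overlap.
OP32 starts exactly when OP28 ends (back-to-back, no overlap).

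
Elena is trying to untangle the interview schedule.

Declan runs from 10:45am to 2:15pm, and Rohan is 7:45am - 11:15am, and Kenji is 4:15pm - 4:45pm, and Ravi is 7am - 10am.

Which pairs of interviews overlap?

Declan & Rohan, Ravi & Rohan

Sorted by start: Ravi, Rohan, Declan, Kenji.
Rohan starts before Ravi ends → Ravi and Rohan overlap.
Declan starts after Ravi ends — done with Ravi.
Declan starts before Rohan ends → Rohan and Declan overlap.
Kenji starts after Rohan ends.
Kenji starts after Declan ends.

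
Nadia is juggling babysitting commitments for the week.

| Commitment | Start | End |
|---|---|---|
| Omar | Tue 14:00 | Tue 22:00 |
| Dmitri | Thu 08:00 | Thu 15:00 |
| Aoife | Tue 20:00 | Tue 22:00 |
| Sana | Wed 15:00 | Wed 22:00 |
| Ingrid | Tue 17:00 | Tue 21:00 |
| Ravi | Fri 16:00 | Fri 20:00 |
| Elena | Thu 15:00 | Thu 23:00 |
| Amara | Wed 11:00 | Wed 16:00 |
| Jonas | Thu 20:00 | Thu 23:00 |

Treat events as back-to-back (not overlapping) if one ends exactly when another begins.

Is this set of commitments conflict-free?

No

Check each pair: they overlap iff neither finishes before the other starts.
Sorted by start: Omar, Ingrid, Aoife, Amara, Sana, Dmitri, Elena, Jonas, Ravi.
Ingrid starts before Omar ends → Omar and Ingrid overlap.
That's a conflict, so the schedule is not conflict-free.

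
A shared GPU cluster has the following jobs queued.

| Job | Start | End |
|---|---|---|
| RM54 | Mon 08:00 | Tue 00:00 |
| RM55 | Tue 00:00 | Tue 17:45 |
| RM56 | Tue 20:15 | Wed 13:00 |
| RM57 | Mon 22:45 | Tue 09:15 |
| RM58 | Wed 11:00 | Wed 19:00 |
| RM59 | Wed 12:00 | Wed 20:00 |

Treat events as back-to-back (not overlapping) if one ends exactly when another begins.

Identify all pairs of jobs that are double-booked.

RM54 & RM57, RM55 & RM57, RM56 & RM58, RM56 & RM59, RM58 & RM59

Sorted by start: RM54, RM57, RM55, RM56, RM58, RM59.
RM57 starts before RM54 ends → RM54 and RM57 overlap.
RM55 starts exactly when RM54 ends (back-to-back, no overlap), so nothing later overlaps RM54 either.
RM55 starts before RM57 ends → RM57 and RM55 overlap.
RM56 starts after RM57 ends, so nothing later overlaps RM57 either.
RM56 starts after RM55 ends, so nothing later overlaps RM55 either.
RM58 starts before RM56 ends → RM56 and RM58 overlap.
RM59 starts before RM56 ends → RM56 and RM59 overlap.
RM59 starts before RM58 ends → RM58 and RM59 overlap.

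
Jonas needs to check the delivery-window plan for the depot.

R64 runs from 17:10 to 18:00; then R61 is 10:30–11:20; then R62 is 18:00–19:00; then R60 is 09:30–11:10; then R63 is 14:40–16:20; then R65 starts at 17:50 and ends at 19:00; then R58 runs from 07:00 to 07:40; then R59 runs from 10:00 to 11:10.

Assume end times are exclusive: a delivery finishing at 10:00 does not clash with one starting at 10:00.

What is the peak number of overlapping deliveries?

Walk through starts and ends in time order (an end at T is processed before a start at T):
07:00 start R58 → 1
07:40 end R58 → 0
09:30 start R60 → 1
10:00 start R59 → 2
10:30 start R61 → 3
11:10 end R59 → 2
11:10 end R60 → 1
11:20 end R61 → 0
14:40 start R63 → 1
16:20 end R63 → 0
17:10 start R64 → 1
17:50 start R65 → 2
18:00 end R64 → 1
18:00 start R62 → 2
19:00 end R62 → 1
19:00 end R65 → 0
Peak is 3, at 10:30 (R59, R60, R61).

3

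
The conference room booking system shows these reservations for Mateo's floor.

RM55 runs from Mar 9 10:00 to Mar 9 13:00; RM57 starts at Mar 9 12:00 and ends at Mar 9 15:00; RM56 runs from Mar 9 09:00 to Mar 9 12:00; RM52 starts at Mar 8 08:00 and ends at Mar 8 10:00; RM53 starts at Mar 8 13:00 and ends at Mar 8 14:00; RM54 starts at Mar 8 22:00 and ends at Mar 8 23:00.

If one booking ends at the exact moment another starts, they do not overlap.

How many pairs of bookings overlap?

2

Two intervals overlap when each starts before the other ends.
Sorted by start: RM52, RM53, RM54, RM56, RM55, RM57.
RM53 starts after RM52 ends, so RM52 has no further overlaps.
RM54 starts after RM53 ends, so RM53 has no further overlaps.
RM56 starts after RM54 ends, so RM54 has no further overlaps.
RM55 starts before RM56 ends → RM56 and RM55 overlap.
RM57 starts exactly when RM56 ends (back-to-back, no overlap).
RM57 starts before RM55 ends → RM55 and RM57 overlap.
Overlapping pairs: RM55 & RM56, RM55 & RM57 — 2 in total.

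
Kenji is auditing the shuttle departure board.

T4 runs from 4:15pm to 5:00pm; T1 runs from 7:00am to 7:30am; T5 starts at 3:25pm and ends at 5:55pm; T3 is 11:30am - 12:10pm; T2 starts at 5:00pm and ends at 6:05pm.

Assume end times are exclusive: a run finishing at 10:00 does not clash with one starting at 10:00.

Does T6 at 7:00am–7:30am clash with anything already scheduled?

T1: starts 7:00am before T6 ends 7:30am, and ends 7:30am after T6 starts 7:00am → overlap.
T3: starts 11:30am at or after T6 ends 7:30am → clear.
T5: starts 3:25pm at or after T6 ends 7:30am → clear.
T4: starts 4:15pm at or after T6 ends 7:30am → clear.
T2: starts 5:00pm at or after T6 ends 7:30am → clear.
T6 overlaps T1.

Yes — it overlaps T1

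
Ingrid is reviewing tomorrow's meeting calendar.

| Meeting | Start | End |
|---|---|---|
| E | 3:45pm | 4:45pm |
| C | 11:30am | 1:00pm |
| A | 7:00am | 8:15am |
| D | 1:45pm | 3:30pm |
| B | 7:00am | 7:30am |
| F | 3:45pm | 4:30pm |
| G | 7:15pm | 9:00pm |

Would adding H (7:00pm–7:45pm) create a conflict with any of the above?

A: ends 8:15am at or before H starts 7:00pm → clear.
B: ends 7:30am at or before H starts 7:00pm → clear.
C: ends 1:00pm at or before H starts 7:00pm → clear.
D: ends 3:30pm at or before H starts 7:00pm → clear.
E: ends 4:45pm at or before H starts 7:00pm → clear.
F: ends 4:30pm at or before H starts 7:00pm → clear.
G: starts 7:15pm before H ends 7:45pm, and ends 9:00pm after H starts 7:00pm → overlap.
H overlaps G.

Yes — it overlaps G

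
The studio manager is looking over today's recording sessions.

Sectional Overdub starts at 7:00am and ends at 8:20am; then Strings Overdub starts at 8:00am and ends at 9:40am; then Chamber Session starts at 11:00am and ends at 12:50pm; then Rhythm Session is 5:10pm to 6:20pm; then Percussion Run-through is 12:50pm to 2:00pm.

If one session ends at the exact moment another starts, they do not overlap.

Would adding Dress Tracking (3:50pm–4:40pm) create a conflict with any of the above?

No — it doesn't clash with anything

Sectional Overdub: ends 8:20am at or before Dress Tracking starts 3:50pm → clear.
Strings Overdub: ends 9:40am at or before Dress Tracking starts 3:50pm → clear.
Chamber Session: ends 12:50pm at or before Dress Tracking starts 3:50pm → clear.
Percussion Run-through: ends 2:00pm at or before Dress Tracking starts 3:50pm → clear.
Rhythm Session: starts 5:10pm at or after Dress Tracking ends 4:40pm → clear.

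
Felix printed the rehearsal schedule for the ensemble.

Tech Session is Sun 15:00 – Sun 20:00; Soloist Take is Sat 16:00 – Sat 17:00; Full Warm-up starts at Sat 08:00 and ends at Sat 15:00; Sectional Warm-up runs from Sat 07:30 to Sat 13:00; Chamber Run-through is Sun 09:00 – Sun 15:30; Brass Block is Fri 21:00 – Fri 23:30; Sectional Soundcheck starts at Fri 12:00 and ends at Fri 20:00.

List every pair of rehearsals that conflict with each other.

Sorted by start: Sectional Soundcheck, Brass Block, Sectional Warm-up, Full Warm-up, Soloist Take, Chamber Run-through, Tech Session.
Brass Block starts after Sectional Soundcheck ends, so nothing later overlaps Sectional Soundcheck either.
Sectional Warm-up starts after Brass Block ends, so nothing later overlaps Brass Block either.
Full Warm-up starts before Sectional Warm-up ends → Sectional Warm-up and Full Warm-up overlap.
Soloist Take starts after Sectional Warm-up ends, so nothing later overlaps Sectional Warm-up either.
Soloist Take starts after Full Warm-up ends, so nothing later overlaps Full Warm-up either.
Chamber Run-through starts after Soloist Take ends, so nothing later overlaps Soloist Take either.
Tech Session starts before Chamber Run-through ends → Chamber Run-through and Tech Session overlap.

Chamber Run-through & Tech Session, Full Warm-up & Sectional Warm-up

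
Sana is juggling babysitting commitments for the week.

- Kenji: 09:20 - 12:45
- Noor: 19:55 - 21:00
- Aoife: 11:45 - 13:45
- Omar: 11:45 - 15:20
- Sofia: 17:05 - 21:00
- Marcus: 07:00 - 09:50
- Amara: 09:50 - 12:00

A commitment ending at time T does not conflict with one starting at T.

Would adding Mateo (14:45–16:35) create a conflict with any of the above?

Marcus: ends 09:50 at or before Mateo starts 14:45 → clear.
Kenji: ends 12:45 at or before Mateo starts 14:45 → clear.
Amara: ends 12:00 at or before Mateo starts 14:45 → clear.
Aoife: ends 13:45 at or before Mateo starts 14:45 → clear.
Omar: starts 11:45 before Mateo ends 16:35, and ends 15:20 after Mateo starts 14:45 → overlap.
Sofia: starts 17:05 at or after Mateo ends 16:35 → clear.
Noor: starts 19:55 at or after Mateo ends 16:35 → clear.
Mateo overlaps Omar.

Yes — it overlaps Omar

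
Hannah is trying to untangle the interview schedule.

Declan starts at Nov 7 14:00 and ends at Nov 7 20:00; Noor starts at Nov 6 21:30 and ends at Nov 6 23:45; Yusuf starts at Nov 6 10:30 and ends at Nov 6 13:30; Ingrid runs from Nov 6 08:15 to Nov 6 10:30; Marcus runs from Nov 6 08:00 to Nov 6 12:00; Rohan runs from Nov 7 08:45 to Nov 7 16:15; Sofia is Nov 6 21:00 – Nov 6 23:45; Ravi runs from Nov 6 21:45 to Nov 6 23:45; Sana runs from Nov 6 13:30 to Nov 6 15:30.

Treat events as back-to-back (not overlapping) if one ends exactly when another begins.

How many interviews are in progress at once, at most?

Walk through starts and ends in time order (an end at T is processed before a start at T):
Nov 6 08:00 start Marcus → 1
Nov 6 08:15 start Ingrid → 2
Nov 6 10:30 end Ingrid → 1
Nov 6 10:30 start Yusuf → 2
Nov 6 12:00 end Marcus → 1
Nov 6 13:30 end Yusuf → 0
Nov 6 13:30 start Sana → 1
Nov 6 15:30 end Sana → 0
Nov 6 21:00 start Sofia → 1
Nov 6 21:30 start Noor → 2
Nov 6 21:45 start Ravi → 3
Nov 6 23:45 end Noor → 2
Nov 6 23:45 end Ravi → 1
Nov 6 23:45 end Sofia → 0
Nov 7 08:45 start Rohan → 1
Nov 7 14:00 start Declan → 2
Nov 7 16:15 end Rohan → 1
Nov 7 20:00 end Declan → 0
Peak is 3, at Nov 6 21:45 (Noor, Ravi, Sofia).

3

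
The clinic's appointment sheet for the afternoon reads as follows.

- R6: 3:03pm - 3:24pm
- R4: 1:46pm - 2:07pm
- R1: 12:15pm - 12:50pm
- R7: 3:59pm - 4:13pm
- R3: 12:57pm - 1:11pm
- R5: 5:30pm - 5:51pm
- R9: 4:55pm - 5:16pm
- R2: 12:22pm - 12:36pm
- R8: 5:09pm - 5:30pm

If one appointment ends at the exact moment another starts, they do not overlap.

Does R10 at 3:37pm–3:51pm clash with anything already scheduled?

R1: ends 12:50pm at or before R10 starts 3:37pm → clear.
R2: ends 12:36pm at or before R10 starts 3:37pm → clear.
R3: ends 1:11pm at or before R10 starts 3:37pm → clear.
R4: ends 2:07pm at or before R10 starts 3:37pm → clear.
R6: ends 3:24pm at or before R10 starts 3:37pm → clear.
R7: starts 3:59pm at or after R10 ends 3:51pm → clear.
R9: starts 4:55pm at or after R10 ends 3:51pm → clear.
R8: starts 5:09pm at or after R10 ends 3:51pm → clear.
R5: starts 5:30pm at or after R10 ends 3:51pm → clear.

No — it doesn't clash with anything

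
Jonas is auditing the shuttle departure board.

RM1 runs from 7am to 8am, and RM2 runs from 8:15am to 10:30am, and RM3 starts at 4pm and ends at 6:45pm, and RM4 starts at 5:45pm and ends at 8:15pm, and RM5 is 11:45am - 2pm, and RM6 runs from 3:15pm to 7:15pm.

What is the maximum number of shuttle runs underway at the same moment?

Walk through starts and ends in time order (an end at T is processed before a start at T):
7am start RM1 → 1
8am end RM1 → 0
8:15am start RM2 → 1
10:30am end RM2 → 0
11:45am start RM5 → 1
2pm end RM5 → 0
3:15pm start RM6 → 1
4pm start RM3 → 2
5:45pm start RM4 → 3
6:45pm end RM3 → 2
7:15pm end RM6 → 1
8:15pm end RM4 → 0
Peak is 3, at 5:45pm (RM3, RM4, RM6).

3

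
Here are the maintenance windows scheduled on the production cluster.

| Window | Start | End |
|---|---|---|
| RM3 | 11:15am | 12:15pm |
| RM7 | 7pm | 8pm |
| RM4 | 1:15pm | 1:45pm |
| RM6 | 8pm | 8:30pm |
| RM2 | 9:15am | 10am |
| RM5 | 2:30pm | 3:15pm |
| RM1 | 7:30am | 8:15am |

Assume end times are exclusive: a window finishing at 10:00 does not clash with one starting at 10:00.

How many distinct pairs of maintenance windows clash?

Check each pair: they overlap iff neither finishes before the other starts.
Sorted by start: RM1, RM2, RM3, RM4, RM5, RM7, RM6.
RM2 starts after RM1 ends, so nothing later overlaps RM1 either.
RM3 starts after RM2 ends, so nothing later overlaps RM2 either.
RM4 starts after RM3 ends, so nothing later overlaps RM3 either.
RM5 starts after RM4 ends, so nothing later overlaps RM4 either.
RM7 starts after RM5 ends, so nothing later overlaps RM5 either.
RM6 starts exactly when RM7 ends (back-to-back, no overlap).
No pair overlaps.

0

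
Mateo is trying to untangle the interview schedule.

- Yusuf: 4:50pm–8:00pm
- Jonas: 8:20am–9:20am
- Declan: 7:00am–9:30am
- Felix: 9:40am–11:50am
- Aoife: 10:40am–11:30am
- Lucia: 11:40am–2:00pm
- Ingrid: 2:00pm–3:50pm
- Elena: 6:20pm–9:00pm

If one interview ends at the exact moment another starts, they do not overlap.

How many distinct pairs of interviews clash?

Sorted by start: Declan, Jonas, Felix, Aoife, Lucia, Ingrid, Yusuf, Elena.
Jonas starts before Declan ends → Declan and Jonas overlap.
Felix starts after Declan ends; Declan is clear from here.
Felix starts after Jonas ends; Jonas is clear from here.
Aoife starts before Felix ends → Felix and Aoife overlap.
Lucia starts before Felix ends → Felix and Lucia overlap.
Ingrid starts after Felix ends; Felix is clear from here.
Lucia starts after Aoife ends; Aoife is clear from here.
Ingrid starts exactly when Lucia ends (back-to-back, no overlap); Lucia is clear from here.
Yusuf starts after Ingrid ends; Ingrid is clear from here.
Elena starts before Yusuf ends → Yusuf and Elena overlap.
Overlapping pairs: Aoife & Felix, Declan & Jonas, Elena & Yusuf, Felix & Lucia — 4 in total.

4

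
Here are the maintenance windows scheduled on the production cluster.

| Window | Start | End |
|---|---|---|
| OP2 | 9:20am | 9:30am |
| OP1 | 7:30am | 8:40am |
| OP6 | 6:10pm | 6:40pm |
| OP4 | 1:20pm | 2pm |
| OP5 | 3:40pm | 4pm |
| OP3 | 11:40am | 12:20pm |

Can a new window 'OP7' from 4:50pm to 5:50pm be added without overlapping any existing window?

Yes — the slot is free

OP1: ends 8:40am at or before OP7 starts 4:50pm → clear.
OP2: ends 9:30am at or before OP7 starts 4:50pm → clear.
OP3: ends 12:20pm at or before OP7 starts 4:50pm → clear.
OP4: ends 2pm at or before OP7 starts 4:50pm → clear.
OP5: ends 4pm at or before OP7 starts 4:50pm → clear.
OP6: starts 6:10pm at or after OP7 ends 5:50pm → clear.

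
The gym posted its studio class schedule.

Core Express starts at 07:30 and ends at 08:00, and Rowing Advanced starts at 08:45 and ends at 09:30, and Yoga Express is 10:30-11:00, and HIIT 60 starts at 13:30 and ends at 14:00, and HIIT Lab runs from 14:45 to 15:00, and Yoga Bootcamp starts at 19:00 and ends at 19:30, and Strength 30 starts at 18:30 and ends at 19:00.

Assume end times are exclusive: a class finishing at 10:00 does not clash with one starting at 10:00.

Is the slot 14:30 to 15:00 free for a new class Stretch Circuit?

Core Express: ends 08:00 at or before Stretch Circuit starts 14:30 → clear.
Rowing Advanced: ends 09:30 at or before Stretch Circuit starts 14:30 → clear.
Yoga Express: ends 11:00 at or before Stretch Circuit starts 14:30 → clear.
HIIT 60: ends 14:00 at or before Stretch Circuit starts 14:30 → clear.
HIIT Lab: starts 14:45 before Stretch Circuit ends 15:00, and ends 15:00 after Stretch Circuit starts 14:30 → overlap.
Strength 30: starts 18:30 at or after Stretch Circuit ends 15:00 → clear.
Yoga Bootcamp: starts 19:00 at or after Stretch Circuit ends 15:00 → clear.
Stretch Circuit overlaps HIIT Lab.

No — it overlaps HIIT Lab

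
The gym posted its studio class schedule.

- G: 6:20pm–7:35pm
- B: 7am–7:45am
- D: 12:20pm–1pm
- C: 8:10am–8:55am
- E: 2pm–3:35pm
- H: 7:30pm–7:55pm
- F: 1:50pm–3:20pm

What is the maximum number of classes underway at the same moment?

2

Sweep the timeline, counting +1 at each start and −1 at each end (ends before starts at a tie):
7am start B → 1
7:45am end B → 0
8:10am start C → 1
8:55am end C → 0
12:20pm start D → 1
1pm end D → 0
1:50pm start F → 1
2pm start E → 2
3:20pm end F → 1
3:35pm end E → 0
6:20pm start G → 1
7:30pm start H → 2
7:35pm end G → 1
7:55pm end H → 0
Peak is 2, at 2pm (E, F).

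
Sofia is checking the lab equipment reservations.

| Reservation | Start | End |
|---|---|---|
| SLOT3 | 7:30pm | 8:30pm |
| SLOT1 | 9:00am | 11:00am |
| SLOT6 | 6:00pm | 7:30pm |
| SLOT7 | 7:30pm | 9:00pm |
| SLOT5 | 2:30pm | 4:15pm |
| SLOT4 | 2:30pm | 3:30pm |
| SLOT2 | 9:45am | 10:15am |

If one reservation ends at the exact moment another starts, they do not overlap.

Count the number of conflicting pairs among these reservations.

3

Check each pair: they overlap iff neither finishes before the other starts.
Sorted by start: SLOT1, SLOT2, SLOT4, SLOT5, SLOT6, SLOT3, SLOT7.
SLOT2 starts before SLOT1 ends → SLOT1 and SLOT2 overlap.
SLOT4 starts after SLOT1 ends — done with SLOT1.
SLOT4 starts after SLOT2 ends — done with SLOT2.
SLOT5 starts before SLOT4 ends → SLOT4 and SLOT5 overlap.
SLOT6 starts after SLOT4 ends — done with SLOT4.
SLOT6 starts after SLOT5 ends — done with SLOT5.
SLOT3 starts exactly when SLOT6 ends (back-to-back, no overlap) — done with SLOT6.
SLOT7 starts before SLOT3 ends → SLOT3 and SLOT7 overlap.
Overlapping pairs: SLOT1 & SLOT2, SLOT3 & SLOT7, SLOT4 & SLOT5 — 3 in total.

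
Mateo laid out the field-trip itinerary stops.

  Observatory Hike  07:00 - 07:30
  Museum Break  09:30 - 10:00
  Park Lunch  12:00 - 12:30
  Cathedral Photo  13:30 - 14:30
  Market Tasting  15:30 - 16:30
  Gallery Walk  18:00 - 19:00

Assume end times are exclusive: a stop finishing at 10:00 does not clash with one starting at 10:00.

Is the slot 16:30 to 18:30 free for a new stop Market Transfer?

Observatory Hike: ends 07:30 at or before Market Transfer starts 16:30 → clear.
Museum Break: ends 10:00 at or before Market Transfer starts 16:30 → clear.
Park Lunch: ends 12:30 at or before Market Transfer starts 16:30 → clear.
Cathedral Photo: ends 14:30 at or before Market Transfer starts 16:30 → clear.
Market Tasting: ends 16:30 at or before Market Transfer starts 16:30 → clear.
Gallery Walk: starts 18:00 before Market Transfer ends 18:30, and ends 19:00 after Market Transfer starts 16:30 → overlap.
Market Transfer overlaps Gallery Walk.

No — it overlaps Gallery Walk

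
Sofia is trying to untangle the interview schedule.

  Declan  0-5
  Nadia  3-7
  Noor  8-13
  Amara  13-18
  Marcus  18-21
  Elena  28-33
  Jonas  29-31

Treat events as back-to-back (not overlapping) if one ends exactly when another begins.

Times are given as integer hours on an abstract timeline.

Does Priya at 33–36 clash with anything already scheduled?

Declan: ends 5 at or before Priya starts 33 → clear.
Nadia: ends 7 at or before Priya starts 33 → clear.
Noor: ends 13 at or before Priya starts 33 → clear.
Amara: ends 18 at or before Priya starts 33 → clear.
Marcus: ends 21 at or before Priya starts 33 → clear.
Elena: ends 33 at or before Priya starts 33 → clear.
Jonas: ends 31 at or before Priya starts 33 → clear.

No — it doesn't clash with anything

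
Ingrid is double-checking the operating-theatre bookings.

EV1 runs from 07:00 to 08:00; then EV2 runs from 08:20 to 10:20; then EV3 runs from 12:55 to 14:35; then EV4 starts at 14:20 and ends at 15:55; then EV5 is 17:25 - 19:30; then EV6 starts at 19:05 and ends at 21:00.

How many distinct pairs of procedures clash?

Sorted by start: EV1, EV2, EV3, EV4, EV5, EV6.
EV2 starts after EV1 ends — done with EV1.
EV3 starts after EV2 ends — done with EV2.
EV4 starts before EV3 ends → EV3 and EV4 overlap.
EV5 starts after EV3 ends — done with EV3.
EV5 starts after EV4 ends — done with EV4.
EV6 starts before EV5 ends → EV5 and EV6 overlap.
Overlapping pairs: EV3 & EV4, EV5 & EV6 — 2 in total.

2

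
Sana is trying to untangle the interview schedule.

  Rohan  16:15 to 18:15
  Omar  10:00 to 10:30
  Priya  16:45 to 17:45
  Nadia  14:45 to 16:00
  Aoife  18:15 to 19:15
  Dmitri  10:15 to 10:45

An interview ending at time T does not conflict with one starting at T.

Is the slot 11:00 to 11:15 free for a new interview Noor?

Omar: ends 10:30 at or before Noor starts 11:00 → clear.
Dmitri: ends 10:45 at or before Noor starts 11:00 → clear.
Nadia: starts 14:45 at or after Noor ends 11:15 → clear.
Rohan: starts 16:15 at or after Noor ends 11:15 → clear.
Priya: starts 16:45 at or after Noor ends 11:15 → clear.
Aoife: starts 18:15 at or after Noor ends 11:15 → clear.

Yes — the slot is free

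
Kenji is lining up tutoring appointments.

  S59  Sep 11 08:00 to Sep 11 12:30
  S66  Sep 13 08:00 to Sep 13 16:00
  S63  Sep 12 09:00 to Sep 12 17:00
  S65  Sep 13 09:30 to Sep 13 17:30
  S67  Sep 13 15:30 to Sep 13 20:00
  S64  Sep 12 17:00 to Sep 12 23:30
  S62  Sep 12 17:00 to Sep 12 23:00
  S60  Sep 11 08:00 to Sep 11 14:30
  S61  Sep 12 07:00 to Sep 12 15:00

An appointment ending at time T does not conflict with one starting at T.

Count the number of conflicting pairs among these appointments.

Two intervals overlap when each starts before the other ends.
Sorted by start: S59, S60, S61, S63, S62, S64, S66, S65, S67.
S60 starts before S59 ends → S59 and S60 overlap.
S61 starts after S59 ends, so S59 has no further overlaps.
S61 starts after S60 ends, so S60 has no further overlaps.
S63 starts before S61 ends → S61 and S63 overlap.
S62 starts after S61 ends, so S61 has no further overlaps.
S62 starts exactly when S63 ends (back-to-back, no overlap), so S63 has no further overlaps.
S64 starts before S62 ends → S62 and S64 overlap.
S66 starts after S62 ends, so S62 has no further overlaps.
S66 starts after S64 ends, so S64 has no further overlaps.
S65 starts before S66 ends → S66 and S65 overlap.
S67 starts before S66 ends → S66 and S67 overlap.
S67 starts before S65 ends → S65 and S67 overlap.
Overlapping pairs: S59 & S60, S61 & S63, S62 & S64, S65 & S66, S65 & S67, S66 & S67 — 6 in total.

6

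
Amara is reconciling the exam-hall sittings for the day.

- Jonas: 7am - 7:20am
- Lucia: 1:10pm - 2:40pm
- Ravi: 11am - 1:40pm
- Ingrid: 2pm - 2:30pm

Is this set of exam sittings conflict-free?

No

Check each pair: they overlap iff neither finishes before the other starts.
Sorted by start: Jonas, Ravi, Lucia, Ingrid.
Ravi starts after Jonas ends, so nothing later overlaps Jonas either.
Lucia starts before Ravi ends → Ravi and Lucia overlap.
That's a conflict, so the schedule is not conflict-free.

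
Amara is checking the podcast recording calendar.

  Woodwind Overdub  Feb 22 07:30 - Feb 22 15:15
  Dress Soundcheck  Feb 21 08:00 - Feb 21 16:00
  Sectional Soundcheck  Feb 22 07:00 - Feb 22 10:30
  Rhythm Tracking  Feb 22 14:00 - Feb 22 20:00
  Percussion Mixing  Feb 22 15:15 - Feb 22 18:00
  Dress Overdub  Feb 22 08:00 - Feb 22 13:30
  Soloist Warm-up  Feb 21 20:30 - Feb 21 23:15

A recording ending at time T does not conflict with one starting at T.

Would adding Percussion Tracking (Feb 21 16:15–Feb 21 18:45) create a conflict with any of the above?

No — it doesn't clash with anything

Dress Soundcheck: ends Feb 21 16:00 at or before Percussion Tracking starts Feb 21 16:15 → clear.
Soloist Warm-up: starts Feb 21 20:30 at or after Percussion Tracking ends Feb 21 18:45 → clear.
Sectional Soundcheck: starts Feb 22 07:00 at or after Percussion Tracking ends Feb 21 18:45 → clear.
Woodwind Overdub: starts Feb 22 07:30 at or after Percussion Tracking ends Feb 21 18:45 → clear.
Dress Overdub: starts Feb 22 08:00 at or after Percussion Tracking ends Feb 21 18:45 → clear.
Rhythm Tracking: starts Feb 22 14:00 at or after Percussion Tracking ends Feb 21 18:45 → clear.
Percussion Mixing: starts Feb 22 15:15 at or after Percussion Tracking ends Feb 21 18:45 → clear.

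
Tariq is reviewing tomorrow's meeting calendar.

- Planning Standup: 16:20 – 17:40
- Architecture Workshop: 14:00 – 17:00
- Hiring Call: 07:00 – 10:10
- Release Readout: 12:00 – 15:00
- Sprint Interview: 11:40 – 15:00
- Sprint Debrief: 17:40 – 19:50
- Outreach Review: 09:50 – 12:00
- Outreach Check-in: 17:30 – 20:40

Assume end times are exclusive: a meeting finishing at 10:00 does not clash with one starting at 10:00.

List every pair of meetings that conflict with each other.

Sorted by start: Hiring Call, Outreach Review, Sprint Interview, Release Readout, Architecture Workshop, Planning Standup, Outreach Check-in, Sprint Debrief.
Outreach Review starts before Hiring Call ends → Hiring Call and Outreach Review overlap.
Sprint Interview starts after Hiring Call ends — done with Hiring Call.
Sprint Interview starts before Outreach Review ends → Outreach Review and Sprint Interview overlap.
Release Readout starts exactly when Outreach Review ends (back-to-back, no overlap) — done with Outreach Review.
Release Readout starts before Sprint Interview ends → Sprint Interview and Release Readout overlap.
Architecture Workshop starts before Sprint Interview ends → Sprint Interview and Architecture Workshop overlap.
Planning Standup starts after Sprint Interview ends — done with Sprint Interview.
Architecture Workshop starts before Release Readout ends → Release Readout and Architecture Workshop overlap.
Planning Standup starts after Release Readout ends — done with Release Readout.
Planning Standup starts before Architecture Workshop ends → Architecture Workshop and Planning Standup overlap.
Outreach Check-in starts after Architecture Workshop ends — done with Architecture Workshop.
Outreach Check-in starts before Planning Standup ends → Planning Standup and Outreach Check-in overlap.
Sprint Debrief starts exactly when Planning Standup ends (back-to-back, no overlap).
Sprint Debrief starts before Outreach Check-in ends → Outreach Check-in and Sprint Debrief overlap.

Architecture Workshop & Planning Standup, Architecture Workshop & Release Readout, Architecture Workshop & Sprint Interview, Hiring Call & Outreach Review, Outreach Check-in & Planning Standup, Outreach Check-in & Sprint Debrief, Outreach Review & Sprint Interview, Release Readout & Sprint Interview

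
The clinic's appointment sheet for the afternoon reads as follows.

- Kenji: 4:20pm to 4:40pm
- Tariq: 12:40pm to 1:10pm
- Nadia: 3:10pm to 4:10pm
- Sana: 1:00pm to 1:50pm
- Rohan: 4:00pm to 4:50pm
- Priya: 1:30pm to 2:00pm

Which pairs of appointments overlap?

Kenji & Rohan, Nadia & Rohan, Priya & Sana, Sana & Tariq

Sorted by start: Tariq, Sana, Priya, Nadia, Rohan, Kenji.
Sana starts before Tariq ends → Tariq and Sana overlap.
Priya starts after Tariq ends, so nothing later overlaps Tariq either.
Priya starts before Sana ends → Sana and Priya overlap.
Nadia starts after Sana ends, so nothing later overlaps Sana either.
Nadia starts after Priya ends, so nothing later overlaps Priya either.
Rohan starts before Nadia ends → Nadia and Rohan overlap.
Kenji starts after Nadia ends.
Kenji starts before Rohan ends → Rohan and Kenji overlap.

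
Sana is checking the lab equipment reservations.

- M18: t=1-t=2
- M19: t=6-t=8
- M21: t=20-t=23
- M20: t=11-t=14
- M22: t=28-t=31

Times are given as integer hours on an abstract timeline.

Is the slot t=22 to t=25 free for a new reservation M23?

No — it overlaps M21

M18: ends t=2 at or before M23 starts t=22 → clear.
M19: ends t=8 at or before M23 starts t=22 → clear.
M20: ends t=14 at or before M23 starts t=22 → clear.
M21: starts t=20 before M23 ends t=25, and ends t=23 after M23 starts t=22 → overlap.
M22: starts t=28 at or after M23 ends t=25 → clear.
M23 overlaps M21.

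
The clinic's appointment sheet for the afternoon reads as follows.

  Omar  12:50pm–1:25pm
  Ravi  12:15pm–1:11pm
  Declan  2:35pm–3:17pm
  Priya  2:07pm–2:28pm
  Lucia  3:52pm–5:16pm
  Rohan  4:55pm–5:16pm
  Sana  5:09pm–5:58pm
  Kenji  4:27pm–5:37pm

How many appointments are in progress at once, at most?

Sort all start/end points and keep a running count:
12:15pm start Ravi → 1
12:50pm start Omar → 2
1:11pm end Ravi → 1
1:25pm end Omar → 0
2:07pm start Priya → 1
2:28pm end Priya → 0
2:35pm start Declan → 1
3:17pm end Declan → 0
3:52pm start Lucia → 1
4:27pm start Kenji → 2
4:55pm start Rohan → 3
5:09pm start Sana → 4
5:16pm end Lucia → 3
5:16pm end Rohan → 2
5:37pm end Kenji → 1
5:58pm end Sana → 0
Peak is 4, at 5:09pm (Kenji, Lucia, Rohan, Sana).

4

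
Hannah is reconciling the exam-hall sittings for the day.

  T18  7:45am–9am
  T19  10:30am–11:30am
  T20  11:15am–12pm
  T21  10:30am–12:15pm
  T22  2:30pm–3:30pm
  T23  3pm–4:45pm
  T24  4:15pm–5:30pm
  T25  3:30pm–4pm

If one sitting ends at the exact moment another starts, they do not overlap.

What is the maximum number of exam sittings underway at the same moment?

3

Sweep the timeline, counting +1 at each start and −1 at each end (ends before starts at a tie):
7:45am start T18 → 1
9am end T18 → 0
10:30am start T19 → 1
10:30am start T21 → 2
11:15am start T20 → 3
11:30am end T19 → 2
12pm end T20 → 1
12:15pm end T21 → 0
2:30pm start T22 → 1
3pm start T23 → 2
3:30pm end T22 → 1
3:30pm start T25 → 2
4pm end T25 → 1
4:15pm start T24 → 2
4:45pm end T23 → 1
5:30pm end T24 → 0
Peak is 3, at 11:15am (T19, T20, T21).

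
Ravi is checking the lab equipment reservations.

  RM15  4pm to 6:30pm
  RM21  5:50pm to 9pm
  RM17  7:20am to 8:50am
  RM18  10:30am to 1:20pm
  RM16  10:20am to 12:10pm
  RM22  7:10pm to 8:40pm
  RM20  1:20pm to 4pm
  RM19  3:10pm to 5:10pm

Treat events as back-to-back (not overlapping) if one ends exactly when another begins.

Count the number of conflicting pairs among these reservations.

5

Sorted by start: RM17, RM16, RM18, RM20, RM19, RM15, RM21, RM22.
RM16 starts after RM17 ends, so RM17 has no further overlaps.
RM18 starts before RM16 ends → RM16 and RM18 overlap.
RM20 starts after RM16 ends, so RM16 has no further overlaps.
RM20 starts exactly when RM18 ends (back-to-back, no overlap), so RM18 has no further overlaps.
RM19 starts before RM20 ends → RM20 and RM19 overlap.
RM15 starts exactly when RM20 ends (back-to-back, no overlap), so RM20 has no further overlaps.
RM15 starts before RM19 ends → RM19 and RM15 overlap.
RM21 starts after RM19 ends, so RM19 has no further overlaps.
RM21 starts before RM15 ends → RM15 and RM21 overlap.
RM22 starts after RM15 ends.
RM22 starts before RM21 ends → RM21 and RM22 overlap.
Overlapping pairs: RM15 & RM19, RM15 & RM21, RM16 & RM18, RM19 & RM20, RM21 & RM22 — 5 in total.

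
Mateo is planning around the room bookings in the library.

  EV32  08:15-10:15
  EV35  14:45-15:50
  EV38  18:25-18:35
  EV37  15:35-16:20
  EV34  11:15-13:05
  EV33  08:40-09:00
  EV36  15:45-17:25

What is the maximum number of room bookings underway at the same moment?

Sort all start/end points and keep a running count:
08:15 start EV32 → 1
08:40 start EV33 → 2
09:00 end EV33 → 1
10:15 end EV32 → 0
11:15 start EV34 → 1
13:05 end EV34 → 0
14:45 start EV35 → 1
15:35 start EV37 → 2
15:45 start EV36 → 3
15:50 end EV35 → 2
16:20 end EV37 → 1
17:25 end EV36 → 0
18:25 start EV38 → 1
18:35 end EV38 → 0
Peak is 3, at 15:45 (EV35, EV36, EV37).

3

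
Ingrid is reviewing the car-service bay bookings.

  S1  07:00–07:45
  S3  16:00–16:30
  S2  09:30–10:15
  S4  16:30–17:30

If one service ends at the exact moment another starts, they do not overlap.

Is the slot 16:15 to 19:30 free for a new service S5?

No — it overlaps S3, S4

S1: ends 07:45 at or before S5 starts 16:15 → clear.
S2: ends 10:15 at or before S5 starts 16:15 → clear.
S3: starts 16:00 before S5 ends 19:30, and ends 16:30 after S5 starts 16:15 → overlap.
S4: starts 16:30 before S5 ends 19:30, and ends 17:30 after S5 starts 16:15 → overlap.
S5 overlaps S3, S4.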